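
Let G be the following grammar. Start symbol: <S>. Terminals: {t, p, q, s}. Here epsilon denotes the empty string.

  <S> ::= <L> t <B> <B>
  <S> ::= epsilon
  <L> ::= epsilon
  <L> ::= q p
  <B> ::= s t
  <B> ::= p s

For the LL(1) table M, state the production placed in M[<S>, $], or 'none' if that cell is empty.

<S> ::= epsilon

FIRST(<L>) = {epsilon, q}
FIRST(<B>) = {p, s}
FIRST(<S>) = {epsilon, q, t}  (via <L> t <B> <B>)
FOLLOW(<S>) includes $ since <S> is the start symbol.
FOLLOW(<S>): <S> appears on no right-hand side. Thus FOLLOW(<S>) = {$}.
For <S> ::= <L> t <B> <B>: FIRST(<L> t <B> <B>) = {q, t}, so it goes in M[<S>, t] for t ∈ {q, t}.
For <S> ::= epsilon: FIRST(epsilon) = {epsilon}, so it goes in M[<S>, t] for t ∈ {}; since epsilon ∈ FIRST, also for every t ∈ FOLLOW(<S>) = {$}.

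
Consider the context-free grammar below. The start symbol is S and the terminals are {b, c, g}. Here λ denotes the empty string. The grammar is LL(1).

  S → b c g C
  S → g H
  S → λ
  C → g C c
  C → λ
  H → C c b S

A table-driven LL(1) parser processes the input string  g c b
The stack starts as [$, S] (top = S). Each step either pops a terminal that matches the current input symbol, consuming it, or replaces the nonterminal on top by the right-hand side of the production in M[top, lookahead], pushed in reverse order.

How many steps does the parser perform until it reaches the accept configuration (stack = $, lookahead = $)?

     Stack      Input    Action
  1  $ S        g c b $  expand S → g H
  2  $ H g      g c b $  match g
  3  $ H        c b $    expand H → C c b S
  4  $ S b c C  c b $    expand C → λ
  5  $ S b c    c b $    match c
  6  $ S b      b $      match b
  7  $ S        $        expand S → λ
Accept reached after 7 steps.

7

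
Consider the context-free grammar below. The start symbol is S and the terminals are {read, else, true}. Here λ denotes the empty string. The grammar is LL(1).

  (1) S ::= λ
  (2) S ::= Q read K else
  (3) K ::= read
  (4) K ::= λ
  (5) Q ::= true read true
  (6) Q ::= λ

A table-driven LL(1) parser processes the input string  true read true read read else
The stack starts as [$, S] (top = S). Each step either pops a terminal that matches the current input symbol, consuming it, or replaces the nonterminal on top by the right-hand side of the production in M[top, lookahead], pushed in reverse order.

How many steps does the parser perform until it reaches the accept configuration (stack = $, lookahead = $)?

9

step 1: stack=$ S  input=true read true read read else $  — expand S ::= Q read K else
step 2: stack=$ else K read Q  input=true read true read read else $  — expand Q ::= true read true
step 3: stack=$ else K read true read true  input=true read true read read else $  — match true
step 4: stack=$ else K read true read  input=read true read read else $  — match read
step 5: stack=$ else K read true  input=true read read else $  — match true
step 6: stack=$ else K read  input=read read else $  — match read
step 7: stack=$ else K  input=read else $  — expand K ::= read
step 8: stack=$ else read  input=read else $  — match read
step 9: stack=$ else  input=else $  — match else
Accept reached after 9 steps.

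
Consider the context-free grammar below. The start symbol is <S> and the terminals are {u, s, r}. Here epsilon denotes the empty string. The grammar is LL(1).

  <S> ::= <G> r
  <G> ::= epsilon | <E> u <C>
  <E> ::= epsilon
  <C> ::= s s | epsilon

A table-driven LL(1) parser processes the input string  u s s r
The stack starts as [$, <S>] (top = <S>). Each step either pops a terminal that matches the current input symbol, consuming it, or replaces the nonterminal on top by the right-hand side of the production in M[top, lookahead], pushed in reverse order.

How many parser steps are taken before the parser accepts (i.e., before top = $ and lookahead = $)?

8

     Stack          Input      Action
  1  $ <S>          u s s r $  expand <S> ::= <G> r
  2  $ r <G>        u s s r $  expand <G> ::= <E> u <C>
  3  $ r <C> u <E>  u s s r $  expand <E> ::= epsilon
  4  $ r <C> u      u s s r $  match u
  5  $ r <C>        s s r $    expand <C> ::= s s
  6  $ r s s        s s r $    match s
  7  $ r s          s r $      match s
  8  $ r            r $        match r
Accept reached after 8 steps.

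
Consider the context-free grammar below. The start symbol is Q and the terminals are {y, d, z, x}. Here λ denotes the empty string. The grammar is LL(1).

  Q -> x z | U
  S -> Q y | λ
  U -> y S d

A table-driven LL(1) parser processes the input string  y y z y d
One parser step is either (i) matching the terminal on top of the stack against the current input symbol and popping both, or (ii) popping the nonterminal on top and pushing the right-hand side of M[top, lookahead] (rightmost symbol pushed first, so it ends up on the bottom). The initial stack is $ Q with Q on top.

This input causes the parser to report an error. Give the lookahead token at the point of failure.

z

step 1: stack=$ Q  input=y y z y d $  — expand Q -> U
step 2: stack=$ U  input=y y z y d $  — expand U -> y S d
step 3: stack=$ d S y  input=y y z y d $  — match y
step 4: stack=$ d S  input=y z y d $  — expand S -> Q y
step 5: stack=$ d y Q  input=y z y d $  — expand Q -> U
step 6: stack=$ d y U  input=y z y d $  — expand U -> y S d
step 7: stack=$ d y d S y  input=y z y d $  — match y
step 8: stack=$ d y d S  input=z y d $  — error: M[S, z] is empty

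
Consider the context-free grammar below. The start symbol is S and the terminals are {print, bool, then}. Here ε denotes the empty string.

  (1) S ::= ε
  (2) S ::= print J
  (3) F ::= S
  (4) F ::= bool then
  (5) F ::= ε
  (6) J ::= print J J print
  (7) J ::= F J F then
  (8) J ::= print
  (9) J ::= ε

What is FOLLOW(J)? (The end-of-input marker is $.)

{$, bool, print, then}

FIRST(S) = {ε, print}
FIRST(F) = {ε, bool, print}  (via S)
FIRST(J) = {ε, bool, print, then}  (via F J F then)
FOLLOW(S) includes $ since S is the start symbol.
FOLLOW(F): in J::=F J F then (occurrence 1), F is followed by J F then with FIRST {bool, print, then}; in J::=F J F then (occurrence 2), F is followed by then with FIRST {then}. Thus FOLLOW(F) = {bool, print, then}.
FOLLOW(S): in F::=S, the suffix after S is empty, so FOLLOW(S) ⊇ FOLLOW(F) = {bool, print, then}. Thus FOLLOW(S) = {$, bool, print, then}.
FOLLOW(J): in S::=print J, the suffix after J is empty, so FOLLOW(J) ⊇ FOLLOW(S) = {$, bool, print, then}; in J::=print J J print (occurrence 1), J is followed by J print with FIRST {bool, print, then}; in J::=print J J print (occurrence 2), J is followed by print with FIRST {print}; in J::=F J F then, J is followed by F then with FIRST {bool, print, then}. Thus FOLLOW(J) = {$, bool, print, then}.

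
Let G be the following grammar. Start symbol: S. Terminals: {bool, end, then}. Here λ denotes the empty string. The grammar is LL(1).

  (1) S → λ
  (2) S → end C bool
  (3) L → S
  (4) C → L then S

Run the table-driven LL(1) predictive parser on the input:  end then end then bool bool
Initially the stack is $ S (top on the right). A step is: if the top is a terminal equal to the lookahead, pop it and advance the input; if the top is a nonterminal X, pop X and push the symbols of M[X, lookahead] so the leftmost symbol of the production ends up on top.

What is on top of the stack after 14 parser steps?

step 1: stack=$ S  input=end then end then bool bool $  — expand S → end C bool
step 2: stack=$ bool C end  input=end then end then bool bool $  — match end
step 3: stack=$ bool C  input=then end then bool bool $  — expand C → L then S
step 4: stack=$ bool S then L  input=then end then bool bool $  — expand L → S
step 5: stack=$ bool S then S  input=then end then bool bool $  — expand S → λ
step 6: stack=$ bool S then  input=then end then bool bool $  — match then
step 7: stack=$ bool S  input=end then bool bool $  — expand S → end C bool
step 8: stack=$ bool bool C end  input=end then bool bool $  — match end
step 9: stack=$ bool bool C  input=then bool bool $  — expand C → L then S
step 10: stack=$ bool bool S then L  input=then bool bool $  — expand L → S
step 11: stack=$ bool bool S then S  input=then bool bool $  — expand S → λ
step 12: stack=$ bool bool S then  input=then bool bool $  — match then
step 13: stack=$ bool bool S  input=bool bool $  — expand S → λ
step 14: stack=$ bool bool  input=bool bool $  — match bool
Stack after step 14: $ bool (top = bool).

bool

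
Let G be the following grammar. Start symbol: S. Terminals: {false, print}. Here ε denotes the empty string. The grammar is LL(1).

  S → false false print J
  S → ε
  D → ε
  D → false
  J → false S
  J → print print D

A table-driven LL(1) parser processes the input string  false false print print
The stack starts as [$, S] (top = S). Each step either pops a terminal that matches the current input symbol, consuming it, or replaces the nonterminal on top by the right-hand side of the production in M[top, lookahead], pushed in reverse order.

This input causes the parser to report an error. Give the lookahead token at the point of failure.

     Stack                  Input                      Action
  1  $ S                    false false print print $  expand S → false false print J
  2  $ J print false false  false false print print $  match false
  3  $ J print false        false print print $        match false
  4  $ J print              print print $              match print
  5  $ J                    print $                    expand J → print print D
  6  $ D print print        print $                    match print
  7  $ D print              $                          error: top is terminal print but lookahead is $

$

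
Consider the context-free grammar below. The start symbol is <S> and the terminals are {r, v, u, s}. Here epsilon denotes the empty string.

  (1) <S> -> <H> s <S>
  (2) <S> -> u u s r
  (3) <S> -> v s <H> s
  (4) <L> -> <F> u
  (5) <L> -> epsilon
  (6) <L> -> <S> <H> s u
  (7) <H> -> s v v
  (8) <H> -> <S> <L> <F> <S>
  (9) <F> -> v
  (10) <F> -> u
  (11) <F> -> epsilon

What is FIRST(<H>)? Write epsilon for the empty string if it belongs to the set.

FIRST(<F>) = {epsilon, u, v}
FIRST(<S>) = {s, u, v}  (via <H> s <S>)
FIRST(<L>) = {epsilon, s, u, v}  (via <F> u, <S> <H> s u)
FIRST(<H>) = {s, u, v}  (via <S> <L> <F> <S>)

{s, u, v}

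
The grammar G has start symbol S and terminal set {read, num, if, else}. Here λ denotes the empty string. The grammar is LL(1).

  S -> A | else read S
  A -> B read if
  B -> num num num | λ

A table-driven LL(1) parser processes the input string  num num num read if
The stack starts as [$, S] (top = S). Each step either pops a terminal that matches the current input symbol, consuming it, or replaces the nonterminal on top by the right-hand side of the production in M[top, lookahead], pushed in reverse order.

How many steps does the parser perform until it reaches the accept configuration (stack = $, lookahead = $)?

8

step 1: stack=$ S  input=num num num read if $  — expand S -> A
step 2: stack=$ A  input=num num num read if $  — expand A -> B read if
step 3: stack=$ if read B  input=num num num read if $  — expand B -> num num num
step 4: stack=$ if read num num num  input=num num num read if $  — match num
step 5: stack=$ if read num num  input=num num read if $  — match num
step 6: stack=$ if read num  input=num read if $  — match num
step 7: stack=$ if read  input=read if $  — match read
step 8: stack=$ if  input=if $  — match if
Accept reached after 8 steps.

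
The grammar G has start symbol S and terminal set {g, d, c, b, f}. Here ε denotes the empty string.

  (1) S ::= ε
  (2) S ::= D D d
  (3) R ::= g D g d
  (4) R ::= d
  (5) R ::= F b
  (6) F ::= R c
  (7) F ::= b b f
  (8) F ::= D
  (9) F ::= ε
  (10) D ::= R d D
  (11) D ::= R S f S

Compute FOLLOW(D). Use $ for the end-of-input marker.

{b, d, g}

FIRST(S) = {ε, b, d, g}  (via D D d)
FIRST(R) = {b, d, g}  (via F b)
FIRST(D) = {b, d, g}  (via R d D, R S f S)
FIRST(F) = {ε, b, d, g}  (via R c, D)
FOLLOW(S) includes $ since S is the start symbol.
FOLLOW(R): in F::=R c, R is followed by c with FIRST {c}; in D::=R d D, R is followed by d D with FIRST {d}; in D::=R S f S, R is followed by S f S with FIRST {b, d, f, g}. Thus FOLLOW(R) = {b, c, d, f, g}.
FOLLOW(F): in R::=F b, F is followed by b with FIRST {b}. Thus FOLLOW(F) = {b}.
FOLLOW(D): in S::=D D d (occurrence 1), D is followed by D d with FIRST {b, d, g}; in S::=D D d (occurrence 2), D is followed by d with FIRST {d}; in R::=g D g d, D is followed by g d with FIRST {g}; in F::=D, the suffix after D is empty, so FOLLOW(D) ⊇ FOLLOW(F) = {b}; in D::=R d D, the suffix after D is empty (adds nothing new). Thus FOLLOW(D) = {b, d, g}.
FOLLOW(S): in D::=R S f S (occurrence 1), S is followed by f S with FIRST {f}; in D::=R S f S (occurrence 2), the suffix after S is empty, so FOLLOW(S) ⊇ FOLLOW(D) = {b, d, g}. Thus FOLLOW(S) = {$, b, d, f, g}.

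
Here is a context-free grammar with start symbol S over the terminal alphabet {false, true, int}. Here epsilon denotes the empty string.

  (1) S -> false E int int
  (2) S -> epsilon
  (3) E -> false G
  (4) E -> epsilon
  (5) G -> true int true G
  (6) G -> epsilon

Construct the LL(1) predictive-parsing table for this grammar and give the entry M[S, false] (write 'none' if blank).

S -> false E int int

FIRST(S): from S->false E int int we get {false}; from S->epsilon we get {epsilon}. So FIRST(S) = {epsilon, false}.
FIRST(E): from E->false G we get {false}; from E->epsilon we get {epsilon}. So FIRST(E) = {epsilon, false}.
FIRST(G): from G->true int true G we get {true}; from G->epsilon we get {epsilon}. So FIRST(G) = {epsilon, true}.
FOLLOW(S) includes $ since S is the start symbol.
FOLLOW(S): S appears on no right-hand side. Thus FOLLOW(S) = {$}.
For S -> false E int int: FIRST(false E int int) = {false}, so it goes in M[S, t] for t ∈ {false}.
For S -> epsilon: FIRST(epsilon) = {epsilon}, so it goes in M[S, t] for t ∈ {}; since epsilon ∈ FIRST, also for every t ∈ FOLLOW(S) = {$}.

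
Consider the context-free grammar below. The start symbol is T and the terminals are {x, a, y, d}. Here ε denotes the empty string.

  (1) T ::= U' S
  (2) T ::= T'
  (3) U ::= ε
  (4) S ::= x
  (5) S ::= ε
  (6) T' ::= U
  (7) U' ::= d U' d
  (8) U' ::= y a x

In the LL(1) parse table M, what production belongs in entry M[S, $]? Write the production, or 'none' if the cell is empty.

FIRST(U) = {ε}
FIRST(S) = {ε, x}
FIRST(U') = {d, y}
FIRST(T') = {ε}  (via U)
FIRST(T) = {ε, d, y}  (via U' S, T')
FOLLOW(T) includes $ since T is the start symbol.
FOLLOW(T): T appears on no right-hand side. Thus FOLLOW(T) = {$}.
FOLLOW(S): in T::=U' S, the suffix after S is empty, so FOLLOW(S) ⊇ FOLLOW(T) = {$}. Thus FOLLOW(S) = {$}.
For S ::= x: FIRST(x) = {x}, so it goes in M[S, t] for t ∈ {x}.
For S ::= ε: FIRST(ε) = {ε}, so it goes in M[S, t] for t ∈ {}; since ε ∈ FIRST, also for every t ∈ FOLLOW(S) = {$}.

S ::= ε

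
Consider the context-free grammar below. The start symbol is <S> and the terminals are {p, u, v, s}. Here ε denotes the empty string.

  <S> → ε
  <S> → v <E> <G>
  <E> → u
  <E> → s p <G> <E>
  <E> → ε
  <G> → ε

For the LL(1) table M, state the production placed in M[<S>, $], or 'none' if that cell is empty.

<S> → ε

FIRST(<S>): from <S>→ε we get {ε}; from <S>→v <E> <G> we get {v}. So FIRST(<S>) = {ε, v}.
FIRST(<E>): from <E>→u we get {u}; from <E>→s p <G> <E> we get {s}; from <E>→ε we get {ε}. So FIRST(<E>) = {ε, s, u}.
FIRST(<G>): from <G>→ε we get {ε}. So FIRST(<G>) = {ε}.
FOLLOW(<S>) includes $ since <S> is the start symbol.
FOLLOW(<S>): <S> appears on no right-hand side. Thus FOLLOW(<S>) = {$}.
For <S> → ε: FIRST(ε) = {ε}, so it goes in M[<S>, t] for t ∈ {}; since ε ∈ FIRST, also for every t ∈ FOLLOW(<S>) = {$}.
For <S> → v <E> <G>: FIRST(v <E> <G>) = {v}, so it goes in M[<S>, t] for t ∈ {v}.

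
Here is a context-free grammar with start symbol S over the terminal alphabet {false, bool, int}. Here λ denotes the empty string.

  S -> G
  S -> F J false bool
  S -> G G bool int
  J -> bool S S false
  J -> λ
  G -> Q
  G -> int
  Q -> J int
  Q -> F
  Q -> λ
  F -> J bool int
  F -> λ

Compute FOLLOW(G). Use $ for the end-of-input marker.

FIRST(J) = {λ, bool}
FIRST(F) = {λ, bool}  (via J bool int)
FIRST(Q) = {λ, bool, int}  (via J int, F)
FIRST(G) = {λ, bool, int}  (via Q)
FIRST(S) = {λ, bool, false, int}  (via G, F J false bool, G G bool int)
FOLLOW(S) includes $ since S is the start symbol.
FOLLOW(S): in J->bool S S false (occurrence 1), S is followed by S false with FIRST {bool, false, int}; in J->bool S S false (occurrence 2), S is followed by false with FIRST {false}. Thus FOLLOW(S) = {$, bool, false, int}.
FOLLOW(J): in S->F J false bool, J is followed by false bool with FIRST {false}; in Q->J int, J is followed by int with FIRST {int}; in F->J bool int, J is followed by bool int with FIRST {bool}. Thus FOLLOW(J) = {bool, false, int}.
FOLLOW(G): in S->G, the suffix after G is empty, so FOLLOW(G) ⊇ FOLLOW(S) = {$, bool, false, int}; in S->G G bool int (occurrence 1), G is followed by G bool int with FIRST {bool, int}; in S->G G bool int (occurrence 2), G is followed by bool int with FIRST {bool}. Thus FOLLOW(G) = {$, bool, false, int}.
FOLLOW(Q): in G->Q, the suffix after Q is empty, so FOLLOW(Q) ⊇ FOLLOW(G) = {$, bool, false, int}. Thus FOLLOW(Q) = {$, bool, false, int}.
FOLLOW(F): in S->F J false bool, F is followed by J false bool with FIRST {bool, false}; in Q->F, the suffix after F is empty, so FOLLOW(F) ⊇ FOLLOW(Q) = {$, bool, false, int}. Thus FOLLOW(F) = {$, bool, false, int}.

{$, bool, false, int}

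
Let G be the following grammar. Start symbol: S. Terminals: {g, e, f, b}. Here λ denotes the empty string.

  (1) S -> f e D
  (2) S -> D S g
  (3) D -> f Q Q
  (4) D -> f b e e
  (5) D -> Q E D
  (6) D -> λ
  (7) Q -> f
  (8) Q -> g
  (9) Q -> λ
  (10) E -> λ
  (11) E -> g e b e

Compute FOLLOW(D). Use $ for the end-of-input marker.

{$, f, g}

FIRST(Q) = {λ, f, g}
FIRST(E) = {λ, g}
FIRST(D) = {λ, f, g}  (via Q E D)
FIRST(S) = {f, g}  (via D S g)
FOLLOW(S) includes $ since S is the start symbol.
FOLLOW(S): in S->D S g, S is followed by g with FIRST {g}. Thus FOLLOW(S) = {$, g}.
FOLLOW(D): in S->f e D, the suffix after D is empty, so FOLLOW(D) ⊇ FOLLOW(S) = {$, g}; in S->D S g, D is followed by S g with FIRST {f, g}; in D->Q E D, the suffix after D is empty (adds nothing new). Thus FOLLOW(D) = {$, f, g}.
FOLLOW(Q): in D->f Q Q (occurrence 1), Q is followed by Q with FIRST {λ, f, g}; in D->f Q Q (occurrence 1), the suffix after Q is nullable, so FOLLOW(Q) ⊇ FOLLOW(D) = {$, f, g}; in D->f Q Q (occurrence 2), the suffix after Q is empty, so FOLLOW(Q) ⊇ FOLLOW(D) = {$, f, g}; in D->Q E D, Q is followed by E D with FIRST {λ, f, g}; in D->Q E D, the suffix after Q is nullable, so FOLLOW(Q) ⊇ FOLLOW(D) = {$, f, g}. Thus FOLLOW(Q) = {$, f, g}.
FOLLOW(E): in D->Q E D, E is followed by D with FIRST {λ, f, g}; in D->Q E D, the suffix after E is nullable, so FOLLOW(E) ⊇ FOLLOW(D) = {$, f, g}. Thus FOLLOW(E) = {$, f, g}.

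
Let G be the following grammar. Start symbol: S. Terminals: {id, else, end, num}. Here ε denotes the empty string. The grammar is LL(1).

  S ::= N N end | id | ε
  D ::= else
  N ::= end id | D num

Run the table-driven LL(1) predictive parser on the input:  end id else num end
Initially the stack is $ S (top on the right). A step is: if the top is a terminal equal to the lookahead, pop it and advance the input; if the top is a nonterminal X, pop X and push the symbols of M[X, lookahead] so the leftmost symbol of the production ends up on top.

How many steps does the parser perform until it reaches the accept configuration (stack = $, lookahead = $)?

9

     Stack           Input                  Action
  1  $ S             end id else num end $  expand S ::= N N end
  2  $ end N N       end id else num end $  expand N ::= end id
  3  $ end N id end  end id else num end $  match end
  4  $ end N id      id else num end $      match id
  5  $ end N         else num end $         expand N ::= D num
  6  $ end num D     else num end $         expand D ::= else
  7  $ end num else  else num end $         match else
  8  $ end num       num end $              match num
  9  $ end           end $                  match end
Accept reached after 9 steps.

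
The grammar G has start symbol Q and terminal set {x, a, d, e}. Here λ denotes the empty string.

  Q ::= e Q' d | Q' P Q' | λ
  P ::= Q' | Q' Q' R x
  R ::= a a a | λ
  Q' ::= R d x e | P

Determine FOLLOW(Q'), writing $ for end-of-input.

FIRST(R): from R::=a a a we get {a}; from R::=λ we get {λ}. So FIRST(R) = {λ, a}.
FIRST(Q): from Q::=e Q' d we get {e}; from Q::=Q' P Q' we get {a, d}; from Q::=λ we get {λ}. So FIRST(Q) = {λ, a, d, e}.
FIRST(P): from P::=Q' we get {a, d}; from P::=Q' Q' R x we get {a, d}. So FIRST(P) = {a, d}.
FIRST(Q'): from Q'::=R d x e we get {a, d}; from Q'::=P we get {a, d}. So FIRST(Q') = {a, d}.
FOLLOW(Q) includes $ since Q is the start symbol.
FOLLOW(Q): Q appears on no right-hand side. Thus FOLLOW(Q) = {$}.
FOLLOW(R): in P::=Q' Q' R x, R is followed by x with FIRST {x}; in Q'::=R d x e, R is followed by d x e with FIRST {d}. Thus FOLLOW(R) = {d, x}.
FOLLOW(P): in Q::=Q' P Q', P is followed by Q' with FIRST {a, d}; in Q'::=P, the suffix after P is empty, so FOLLOW(P) ⊇ FOLLOW(Q') = {$, a, d, x}. Thus FOLLOW(P) = {$, a, d, x}.
FOLLOW(Q'): in Q::=e Q' d, Q' is followed by d with FIRST {d}; in Q::=Q' P Q' (occurrence 1), Q' is followed by P Q' with FIRST {a, d}; in Q::=Q' P Q' (occurrence 2), the suffix after Q' is empty, so FOLLOW(Q') ⊇ FOLLOW(Q) = {$}; in P::=Q', the suffix after Q' is empty, so FOLLOW(Q') ⊇ FOLLOW(P) = {$, a, d, x}; in P::=Q' Q' R x (occurrence 1), Q' is followed by Q' R x with FIRST {a, d}; in P::=Q' Q' R x (occurrence 2), Q' is followed by R x with FIRST {a, x}. Thus FOLLOW(Q') = {$, a, d, x}.

{$, a, d, x}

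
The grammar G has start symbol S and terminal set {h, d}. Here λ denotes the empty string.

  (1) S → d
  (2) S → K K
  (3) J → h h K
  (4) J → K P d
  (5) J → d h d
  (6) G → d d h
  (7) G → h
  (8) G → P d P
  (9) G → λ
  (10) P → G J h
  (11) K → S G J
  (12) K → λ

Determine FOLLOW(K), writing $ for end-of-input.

FIRST(S): from S→d we get {d}; from S→K K we get {λ, d, h}. So FIRST(S) = {λ, d, h}.
FIRST(J): from J→h h K we get {h}; from J→K P d we get {d, h}; from J→d h d we get {d}. So FIRST(J) = {d, h}.
FIRST(G): from G→d d h we get {d}; from G→h we get {h}; from G→P d P we get {d, h}; from G→λ we get {λ}. So FIRST(G) = {λ, d, h}.
FIRST(P): from P→G J h we get {d, h}. So FIRST(P) = {d, h}.
FIRST(K): from K→S G J we get {d, h}; from K→λ we get {λ}. So FIRST(K) = {λ, d, h}.
FOLLOW(S) includes $ since S is the start symbol.
FOLLOW(S): in K→S G J, S is followed by G J with FIRST {d, h}. Thus FOLLOW(S) = {$, d, h}.
FOLLOW(G): in P→G J h, G is followed by J h with FIRST {d, h}; in K→S G J, G is followed by J with FIRST {d, h}. Thus FOLLOW(G) = {d, h}.
FOLLOW(P): in J→K P d, P is followed by d with FIRST {d}; in G→P d P (occurrence 1), P is followed by d P with FIRST {d}; in G→P d P (occurrence 2), the suffix after P is empty, so FOLLOW(P) ⊇ FOLLOW(G) = {d, h}. Thus FOLLOW(P) = {d, h}.
FOLLOW(J): in P→G J h, J is followed by h with FIRST {h}; in K→S G J, the suffix after J is empty, so FOLLOW(J) ⊇ FOLLOW(K) = {$, d, h}. Thus FOLLOW(J) = {$, d, h}.
FOLLOW(K): in S→K K (occurrence 1), K is followed by K with FIRST {λ, d, h}; in S→K K (occurrence 1), the suffix after K is nullable, so FOLLOW(K) ⊇ FOLLOW(S) = {$, d, h}; in S→K K (occurrence 2), the suffix after K is empty, so FOLLOW(K) ⊇ FOLLOW(S) = {$, d, h}; in J→h h K, the suffix after K is empty, so FOLLOW(K) ⊇ FOLLOW(J) = {$, d, h}; in J→K P d, K is followed by P d with FIRST {d, h}. Thus FOLLOW(K) = {$, d, h}.

{$, d, h}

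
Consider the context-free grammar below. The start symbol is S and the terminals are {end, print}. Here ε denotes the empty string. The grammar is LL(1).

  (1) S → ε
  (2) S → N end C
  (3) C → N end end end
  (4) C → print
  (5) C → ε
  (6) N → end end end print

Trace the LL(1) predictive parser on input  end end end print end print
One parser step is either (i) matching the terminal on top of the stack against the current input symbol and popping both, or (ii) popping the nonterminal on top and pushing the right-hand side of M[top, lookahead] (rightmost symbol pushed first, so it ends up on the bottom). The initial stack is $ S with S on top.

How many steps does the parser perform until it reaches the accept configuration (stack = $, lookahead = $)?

9

     Stack                      Input                          Action
  1  $ S                        end end end print end print $  expand S → N end C
  2  $ C end N                  end end end print end print $  expand N → end end end print
  3  $ C end print end end end  end end end print end print $  match end
  4  $ C end print end end      end end print end print $      match end
  5  $ C end print end          end print end print $          match end
  6  $ C end print              print end print $              match print
  7  $ C end                    end print $                    match end
  8  $ C                        print $                        expand C → print
  9  $ print                    print $                        match print
Accept reached after 9 steps.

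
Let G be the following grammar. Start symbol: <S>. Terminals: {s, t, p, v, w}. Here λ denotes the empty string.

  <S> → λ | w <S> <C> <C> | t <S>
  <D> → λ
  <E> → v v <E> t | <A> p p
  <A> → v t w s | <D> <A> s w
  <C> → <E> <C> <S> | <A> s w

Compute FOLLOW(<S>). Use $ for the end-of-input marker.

{$, t, v, w}

FIRST(<S>) = {λ, t, w}
FIRST(<D>) = {λ}
FIRST(<A>) = {v}  (via <D> <A> s w)
FIRST(<E>) = {v}  (via <A> p p)
FIRST(<C>) = {v}  (via <E> <C> <S>, <A> s w)
FOLLOW(<S>) includes $ since <S> is the start symbol.
FOLLOW(<D>): in <A>→<D> <A> s w, <D> is followed by <A> s w with FIRST {v}. Thus FOLLOW(<D>) = {v}.
FOLLOW(<E>): in <E>→v v <E> t, <E> is followed by t with FIRST {t}; in <C>→<E> <C> <S>, <E> is followed by <C> <S> with FIRST {v}. Thus FOLLOW(<E>) = {t, v}.
FOLLOW(<A>): in <E>→<A> p p, <A> is followed by p p with FIRST {p}; in <A>→<D> <A> s w, <A> is followed by s w with FIRST {s}; in <C>→<A> s w, <A> is followed by s w with FIRST {s}. Thus FOLLOW(<A>) = {p, s}.
FOLLOW(<S>): in <S>→w <S> <C> <C>, <S> is followed by <C> <C> with FIRST {v}; in <S>→t <S>, the suffix after <S> is empty (adds nothing new); in <C>→<E> <C> <S>, the suffix after <S> is empty, so FOLLOW(<S>) ⊇ FOLLOW(<C>) = {$, t, v, w}. Thus FOLLOW(<S>) = {$, t, v, w}.
FOLLOW(<C>): in <S>→w <S> <C> <C> (occurrence 1), <C> is followed by <C> with FIRST {v}; in <S>→w <S> <C> <C> (occurrence 2), the suffix after <C> is empty, so FOLLOW(<C>) ⊇ FOLLOW(<S>) = {$, t, v, w}; in <C>→<E> <C> <S>, <C> is followed by <S> with FIRST {λ, t, w}; in <C>→<E> <C> <S>, the suffix after <C> is nullable (adds nothing new). Thus FOLLOW(<C>) = {$, t, v, w}.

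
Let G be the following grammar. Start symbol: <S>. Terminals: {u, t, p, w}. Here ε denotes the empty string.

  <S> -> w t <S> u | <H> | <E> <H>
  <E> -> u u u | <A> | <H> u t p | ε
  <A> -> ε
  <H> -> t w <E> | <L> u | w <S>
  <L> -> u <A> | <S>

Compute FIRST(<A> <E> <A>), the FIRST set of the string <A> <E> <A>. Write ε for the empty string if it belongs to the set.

FIRST(<A>) = {ε}
FIRST(<S>) = {t, u, w}  (via <H>, <E> <H>)
FIRST(<L>) = {t, u, w}  (via <S>)
FIRST(<H>) = {t, u, w}  (via <L> u)
FIRST(<E>) = {ε, t, u, w}  (via <A>, <H> u t p)
FIRST(<A> <E> <A>): take FIRST of each symbol in turn, carrying on past any symbol whose FIRST contains ε; result {ε, t, u, w}.

{ε, t, u, w}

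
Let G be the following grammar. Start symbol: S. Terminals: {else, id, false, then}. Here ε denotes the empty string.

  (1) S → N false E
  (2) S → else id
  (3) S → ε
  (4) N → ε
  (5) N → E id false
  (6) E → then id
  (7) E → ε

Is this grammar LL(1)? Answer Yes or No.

FIRST(S) = {ε, else, false, id, then}
FIRST(N) = {ε, id, then}
FIRST(E) = {ε, then}
FOLLOW(S) = {$}
FOLLOW(N) = {false}
FOLLOW(E) = {$, id}
Each cell of M receives at most one production.

Yes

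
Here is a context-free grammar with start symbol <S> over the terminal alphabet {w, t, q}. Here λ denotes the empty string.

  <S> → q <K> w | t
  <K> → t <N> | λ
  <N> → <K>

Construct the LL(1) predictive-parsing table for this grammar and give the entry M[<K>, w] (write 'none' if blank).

<K> → λ

FIRST(<S>): from <S>→q <K> w we get {q}; from <S>→t we get {t}. So FIRST(<S>) = {q, t}.
FIRST(<K>): from <K>→t <N> we get {t}; from <K>→λ we get {λ}. So FIRST(<K>) = {λ, t}.
FIRST(<N>): from <N>→<K> we get {λ, t}. So FIRST(<N>) = {λ, t}.
FOLLOW(<S>) includes $ since <S> is the start symbol.
FOLLOW(<K>): in <S>→q <K> w, <K> is followed by w with FIRST {w}; in <N>→<K>, the suffix after <K> is empty, so FOLLOW(<K>) ⊇ FOLLOW(<N>) = {w}. Thus FOLLOW(<K>) = {w}.
FOLLOW(<N>): in <K>→t <N>, the suffix after <N> is empty, so FOLLOW(<N>) ⊇ FOLLOW(<K>) = {w}. Thus FOLLOW(<N>) = {w}.
For <K> → t <N>: FIRST(t <N>) = {t}, so it goes in M[<K>, t] for t ∈ {t}.
For <K> → λ: FIRST(λ) = {λ}, so it goes in M[<K>, t] for t ∈ {}; since λ ∈ FIRST, also for every t ∈ FOLLOW(<K>) = {w}.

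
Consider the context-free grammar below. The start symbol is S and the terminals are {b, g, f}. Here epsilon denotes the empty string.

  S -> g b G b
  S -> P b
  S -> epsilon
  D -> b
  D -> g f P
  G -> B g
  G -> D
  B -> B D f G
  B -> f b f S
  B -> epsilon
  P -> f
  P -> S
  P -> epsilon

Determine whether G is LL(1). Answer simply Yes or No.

No

FIRST(S) = {epsilon, b, f, g}
FIRST(D) = {b, g}
FIRST(G) = {b, f, g}
FIRST(B) = {epsilon, b, f, g}
FIRST(P) = {epsilon, b, f, g}
FOLLOW(S) = {$, b, f, g}
FOLLOW(D) = {b, f, g}
FOLLOW(G) = {b, g}
FOLLOW(B) = {b, g}
FOLLOW(P) = {b, f, g}
Cell M[B, b] receives both B -> B D f G and B -> epsilon — the grammar is not LL(1).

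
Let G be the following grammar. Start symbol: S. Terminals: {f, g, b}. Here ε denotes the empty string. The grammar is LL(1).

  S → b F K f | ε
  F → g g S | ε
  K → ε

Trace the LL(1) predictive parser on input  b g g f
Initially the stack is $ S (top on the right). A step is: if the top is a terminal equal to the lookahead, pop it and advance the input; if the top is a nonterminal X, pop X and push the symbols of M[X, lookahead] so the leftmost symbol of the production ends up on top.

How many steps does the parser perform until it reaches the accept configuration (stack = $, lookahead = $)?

8

     Stack        Input      Action
  1  $ S          b g g f $  expand S → b F K f
  2  $ f K F b    b g g f $  match b
  3  $ f K F      g g f $    expand F → g g S
  4  $ f K S g g  g g f $    match g
  5  $ f K S g    g f $      match g
  6  $ f K S      f $        expand S → ε
  7  $ f K        f $        expand K → ε
  8  $ f          f $        match f
Accept reached after 8 steps.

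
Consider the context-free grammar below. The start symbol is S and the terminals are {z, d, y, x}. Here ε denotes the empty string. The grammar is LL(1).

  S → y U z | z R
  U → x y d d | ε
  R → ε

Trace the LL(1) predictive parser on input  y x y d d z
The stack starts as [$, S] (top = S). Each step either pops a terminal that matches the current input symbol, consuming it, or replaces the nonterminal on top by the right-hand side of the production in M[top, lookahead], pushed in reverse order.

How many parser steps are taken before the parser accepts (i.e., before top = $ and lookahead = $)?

step 1: stack=$ S  input=y x y d d z $  — expand S → y U z
step 2: stack=$ z U y  input=y x y d d z $  — match y
step 3: stack=$ z U  input=x y d d z $  — expand U → x y d d
step 4: stack=$ z d d y x  input=x y d d z $  — match x
step 5: stack=$ z d d y  input=y d d z $  — match y
step 6: stack=$ z d d  input=d d z $  — match d
step 7: stack=$ z d  input=d z $  — match d
step 8: stack=$ z  input=z $  — match z
Accept reached after 8 steps.

8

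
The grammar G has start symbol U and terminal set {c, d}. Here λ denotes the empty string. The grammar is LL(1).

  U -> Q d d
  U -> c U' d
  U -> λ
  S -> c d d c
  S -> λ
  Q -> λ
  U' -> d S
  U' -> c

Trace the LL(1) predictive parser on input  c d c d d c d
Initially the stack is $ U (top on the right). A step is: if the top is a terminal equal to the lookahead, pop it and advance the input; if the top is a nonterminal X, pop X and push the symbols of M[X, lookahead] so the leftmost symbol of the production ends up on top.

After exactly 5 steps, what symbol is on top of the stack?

c

step 1: stack=$ U  input=c d c d d c d $  — expand U -> c U' d
step 2: stack=$ d U' c  input=c d c d d c d $  — match c
step 3: stack=$ d U'  input=d c d d c d $  — expand U' -> d S
step 4: stack=$ d S d  input=d c d d c d $  — match d
step 5: stack=$ d S  input=c d d c d $  — expand S -> c d d c
Stack after step 5: $ d c d d c (top = c).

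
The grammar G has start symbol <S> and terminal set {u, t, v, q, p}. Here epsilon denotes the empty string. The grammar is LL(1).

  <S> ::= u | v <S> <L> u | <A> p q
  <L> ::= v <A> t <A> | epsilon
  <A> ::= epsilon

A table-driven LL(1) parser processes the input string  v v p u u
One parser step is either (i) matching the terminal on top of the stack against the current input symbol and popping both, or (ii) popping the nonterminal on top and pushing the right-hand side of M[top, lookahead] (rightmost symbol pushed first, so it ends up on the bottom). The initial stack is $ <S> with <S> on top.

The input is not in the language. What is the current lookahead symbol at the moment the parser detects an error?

     Stack                  Input        Action
  1  $ <S>                  v v p u u $  expand <S> ::= v <S> <L> u
  2  $ u <L> <S> v          v v p u u $  match v
  3  $ u <L> <S>            v p u u $    expand <S> ::= v <S> <L> u
  4  $ u <L> u <L> <S> v    v p u u $    match v
  5  $ u <L> u <L> <S>      p u u $      expand <S> ::= <A> p q
  6  $ u <L> u <L> q p <A>  p u u $      expand <A> ::= epsilon
  7  $ u <L> u <L> q p      p u u $      match p
  8  $ u <L> u <L> q        u u $        error: top is terminal q but lookahead is u

u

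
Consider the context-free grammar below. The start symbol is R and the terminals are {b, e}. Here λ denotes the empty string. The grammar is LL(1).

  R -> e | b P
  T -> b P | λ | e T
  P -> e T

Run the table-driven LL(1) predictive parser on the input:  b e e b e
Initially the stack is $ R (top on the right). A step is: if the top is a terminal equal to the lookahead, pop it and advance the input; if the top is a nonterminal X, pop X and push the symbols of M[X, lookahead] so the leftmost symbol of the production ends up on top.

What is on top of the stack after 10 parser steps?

T

step 1: stack=$ R  input=b e e b e $  — expand R -> b P
step 2: stack=$ P b  input=b e e b e $  — match b
step 3: stack=$ P  input=e e b e $  — expand P -> e T
step 4: stack=$ T e  input=e e b e $  — match e
step 5: stack=$ T  input=e b e $  — expand T -> e T
step 6: stack=$ T e  input=e b e $  — match e
step 7: stack=$ T  input=b e $  — expand T -> b P
step 8: stack=$ P b  input=b e $  — match b
step 9: stack=$ P  input=e $  — expand P -> e T
step 10: stack=$ T e  input=e $  — match e
Stack after step 10: $ T (top = T).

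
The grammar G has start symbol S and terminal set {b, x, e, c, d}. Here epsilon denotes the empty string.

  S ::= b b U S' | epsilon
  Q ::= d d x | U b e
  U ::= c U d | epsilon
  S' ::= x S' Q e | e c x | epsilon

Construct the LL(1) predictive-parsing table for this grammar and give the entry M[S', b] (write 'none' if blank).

FIRST(S): from S::=b b U S' we get {b}; from S::=epsilon we get {epsilon}. So FIRST(S) = {epsilon, b}.
FIRST(U): from U::=c U d we get {c}; from U::=epsilon we get {epsilon}. So FIRST(U) = {epsilon, c}.
FIRST(S'): from S'::=x S' Q e we get {x}; from S'::=e c x we get {e}; from S'::=epsilon we get {epsilon}. So FIRST(S') = {epsilon, e, x}.
FIRST(Q): from Q::=d d x we get {d}; from Q::=U b e we get {b, c}. So FIRST(Q) = {b, c, d}.
FOLLOW(S) includes $ since S is the start symbol.
FOLLOW(S): S appears on no right-hand side. Thus FOLLOW(S) = {$}.
FOLLOW(S'): in S::=b b U S', the suffix after S' is empty, so FOLLOW(S') ⊇ FOLLOW(S) = {$}; in S'::=x S' Q e, S' is followed by Q e with FIRST {b, c, d}. Thus FOLLOW(S') = {$, b, c, d}.
For S' ::= x S' Q e: FIRST(x S' Q e) = {x}, so it goes in M[S', t] for t ∈ {x}.
For S' ::= e c x: FIRST(e c x) = {e}, so it goes in M[S', t] for t ∈ {e}.
For S' ::= epsilon: FIRST(epsilon) = {epsilon}, so it goes in M[S', t] for t ∈ {}; since epsilon ∈ FIRST, also for every t ∈ FOLLOW(S') = {$, b, c, d}.

S' ::= epsilon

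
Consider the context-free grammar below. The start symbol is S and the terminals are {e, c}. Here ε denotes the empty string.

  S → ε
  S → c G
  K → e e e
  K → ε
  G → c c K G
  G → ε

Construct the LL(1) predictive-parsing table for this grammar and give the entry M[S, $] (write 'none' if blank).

FIRST(S): from S→ε we get {ε}; from S→c G we get {c}. So FIRST(S) = {ε, c}.
FIRST(K): from K→e e e we get {e}; from K→ε we get {ε}. So FIRST(K) = {ε, e}.
FIRST(G): from G→c c K G we get {c}; from G→ε we get {ε}. So FIRST(G) = {ε, c}.
FOLLOW(S) includes $ since S is the start symbol.
FOLLOW(S): S appears on no right-hand side. Thus FOLLOW(S) = {$}.
For S → ε: FIRST(ε) = {ε}, so it goes in M[S, t] for t ∈ {}; since ε ∈ FIRST, also for every t ∈ FOLLOW(S) = {$}.
For S → c G: FIRST(c G) = {c}, so it goes in M[S, t] for t ∈ {c}.

S → ε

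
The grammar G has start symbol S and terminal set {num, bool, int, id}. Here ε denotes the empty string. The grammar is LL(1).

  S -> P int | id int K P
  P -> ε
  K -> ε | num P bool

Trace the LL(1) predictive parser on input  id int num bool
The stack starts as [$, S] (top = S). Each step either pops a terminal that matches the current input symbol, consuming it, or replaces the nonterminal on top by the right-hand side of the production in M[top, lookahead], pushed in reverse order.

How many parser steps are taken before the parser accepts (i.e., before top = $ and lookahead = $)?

8

     Stack           Input              Action
  1  $ S             id int num bool $  expand S -> id int K P
  2  $ P K int id    id int num bool $  match id
  3  $ P K int       int num bool $     match int
  4  $ P K           num bool $         expand K -> num P bool
  5  $ P bool P num  num bool $         match num
  6  $ P bool P      bool $             expand P -> ε
  7  $ P bool        bool $             match bool
  8  $ P             $                  expand P -> ε
Accept reached after 8 steps.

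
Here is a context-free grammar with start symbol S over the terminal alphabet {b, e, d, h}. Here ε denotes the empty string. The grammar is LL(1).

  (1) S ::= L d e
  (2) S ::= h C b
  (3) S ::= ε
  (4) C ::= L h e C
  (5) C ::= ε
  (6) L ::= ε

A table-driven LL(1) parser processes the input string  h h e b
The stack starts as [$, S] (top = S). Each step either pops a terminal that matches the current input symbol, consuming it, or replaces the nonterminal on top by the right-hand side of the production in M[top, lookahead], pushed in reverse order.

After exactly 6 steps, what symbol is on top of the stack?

     Stack        Input      Action
  1  $ S          h h e b $  expand S ::= h C b
  2  $ b C h      h h e b $  match h
  3  $ b C        h e b $    expand C ::= L h e C
  4  $ b C e h L  h e b $    expand L ::= ε
  5  $ b C e h    h e b $    match h
  6  $ b C e      e b $      match e
Stack after step 6: $ b C (top = C).

C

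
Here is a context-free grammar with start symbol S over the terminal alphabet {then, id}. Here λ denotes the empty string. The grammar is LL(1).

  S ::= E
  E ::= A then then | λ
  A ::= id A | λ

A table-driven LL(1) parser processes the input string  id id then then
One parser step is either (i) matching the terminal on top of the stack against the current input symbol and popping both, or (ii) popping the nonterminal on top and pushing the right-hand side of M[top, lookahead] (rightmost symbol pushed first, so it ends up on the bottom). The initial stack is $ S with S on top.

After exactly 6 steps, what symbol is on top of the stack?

A

step 1: stack=$ S  input=id id then then $  — expand S ::= E
step 2: stack=$ E  input=id id then then $  — expand E ::= A then then
step 3: stack=$ then then A  input=id id then then $  — expand A ::= id A
step 4: stack=$ then then A id  input=id id then then $  — match id
step 5: stack=$ then then A  input=id then then $  — expand A ::= id A
step 6: stack=$ then then A id  input=id then then $  — match id
Stack after step 6: $ then then A (top = A).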